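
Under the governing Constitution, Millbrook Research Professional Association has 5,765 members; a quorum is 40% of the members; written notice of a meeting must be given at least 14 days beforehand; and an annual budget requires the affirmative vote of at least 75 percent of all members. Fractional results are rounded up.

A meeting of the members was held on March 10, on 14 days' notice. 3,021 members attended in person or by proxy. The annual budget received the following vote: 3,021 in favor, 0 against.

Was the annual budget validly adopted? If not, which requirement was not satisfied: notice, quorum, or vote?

Notice: 14 days given; 14 required. Satisfied.
Quorum: 40% of 5,765 = 2,306; 3,021 present. Satisfied.
Vote: requires three-fourths of all members (5,765); 3/4 of 5765 = 4323.75, rounded up to 4324, so 4,324 needed; 3,021 in favor. Not satisfied.

Invalid — vote requirement not satisfied.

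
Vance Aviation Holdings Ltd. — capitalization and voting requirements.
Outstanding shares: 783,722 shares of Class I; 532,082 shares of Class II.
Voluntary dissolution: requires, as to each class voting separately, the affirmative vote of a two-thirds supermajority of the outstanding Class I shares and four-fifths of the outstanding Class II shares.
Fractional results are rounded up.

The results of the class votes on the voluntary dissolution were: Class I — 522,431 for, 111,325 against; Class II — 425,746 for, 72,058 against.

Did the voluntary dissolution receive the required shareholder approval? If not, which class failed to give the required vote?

Not approved — the Class I shares did not give the required vote.

Class I: 2/3 of 783722 = 522481.33, rounded up to 522482; 522,482 required, 522,431 in favor — not approved.
Class II: 4/5 of 532082 = 425665.60, rounded up to 425666; 425,666 required, 425,746 in favor — approved.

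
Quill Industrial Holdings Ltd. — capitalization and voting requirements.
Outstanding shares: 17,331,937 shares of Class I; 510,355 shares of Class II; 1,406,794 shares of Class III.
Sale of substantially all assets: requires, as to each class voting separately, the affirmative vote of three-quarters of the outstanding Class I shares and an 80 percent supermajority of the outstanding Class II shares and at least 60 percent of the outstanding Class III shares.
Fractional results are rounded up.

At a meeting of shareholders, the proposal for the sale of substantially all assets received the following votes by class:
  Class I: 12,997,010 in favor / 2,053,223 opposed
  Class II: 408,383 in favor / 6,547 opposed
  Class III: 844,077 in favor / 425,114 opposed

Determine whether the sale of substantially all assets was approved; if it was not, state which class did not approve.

Not approved — the Class I shares did not give the required vote.

Class I: 3/4 of 17331937 = 12998952.75, rounded up to 12998953; 12,998,953 required, 12,997,010 in favor — not approved.
Class II: 4/5 of 510355 = 408284; 408,284 required, 408,383 in favor — approved.
Class III: 3/5 of 1406794 = 844076.40, rounded up to 844077; 844,077 required, 844,077 in favor — approved.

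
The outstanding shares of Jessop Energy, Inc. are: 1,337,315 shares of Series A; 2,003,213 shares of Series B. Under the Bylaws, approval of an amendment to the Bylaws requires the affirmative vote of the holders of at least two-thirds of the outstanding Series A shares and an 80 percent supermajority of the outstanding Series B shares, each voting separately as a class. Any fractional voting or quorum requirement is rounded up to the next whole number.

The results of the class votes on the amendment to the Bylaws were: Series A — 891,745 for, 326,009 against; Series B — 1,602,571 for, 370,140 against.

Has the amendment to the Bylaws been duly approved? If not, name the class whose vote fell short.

Series A: 2/3 of 1337315 = 891543.33, rounded up to 891544; 891,544 required, 891,745 in favor — approved.
Series B: 4/5 of 2003213 = 1602570.40, rounded up to 1602571; 1,602,571 required, 1,602,571 in favor — approved.

Approved — every class gave the required vote.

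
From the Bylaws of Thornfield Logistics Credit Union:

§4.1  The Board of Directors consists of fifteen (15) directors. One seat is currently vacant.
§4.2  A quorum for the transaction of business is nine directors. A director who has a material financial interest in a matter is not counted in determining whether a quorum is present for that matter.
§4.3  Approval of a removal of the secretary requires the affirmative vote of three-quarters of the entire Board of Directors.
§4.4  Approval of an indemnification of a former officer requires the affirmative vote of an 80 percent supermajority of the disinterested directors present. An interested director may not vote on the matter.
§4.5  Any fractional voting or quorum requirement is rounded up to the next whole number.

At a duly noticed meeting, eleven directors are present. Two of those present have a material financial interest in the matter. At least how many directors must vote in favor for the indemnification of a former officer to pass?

The indemnification of a former officer requires four-fifths of the disinterested directors present (11 − 2 = 9).
4/5 of 9 = 7.20, rounded up to 8.

8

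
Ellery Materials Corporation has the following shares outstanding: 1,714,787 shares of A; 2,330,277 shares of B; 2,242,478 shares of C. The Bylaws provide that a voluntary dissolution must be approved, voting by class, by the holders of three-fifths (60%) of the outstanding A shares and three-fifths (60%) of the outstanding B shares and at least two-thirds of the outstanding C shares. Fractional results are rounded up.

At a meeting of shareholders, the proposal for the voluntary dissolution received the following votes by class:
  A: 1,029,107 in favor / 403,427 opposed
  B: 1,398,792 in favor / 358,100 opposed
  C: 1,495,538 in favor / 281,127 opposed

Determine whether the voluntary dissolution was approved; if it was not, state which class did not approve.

Approved — every class gave the required vote.

A: 3/5 of 1714787 = 1028872.20, rounded up to 1028873; 1,028,873 required, 1,029,107 in favor — approved.
B: 3/5 of 2330277 = 1398166.20, rounded up to 1398167; 1,398,167 required, 1,398,792 in favor — approved.
C: 2/3 of 2242478 = 1494985.33, rounded up to 1494986; 1,494,986 required, 1,495,538 in favor — approved.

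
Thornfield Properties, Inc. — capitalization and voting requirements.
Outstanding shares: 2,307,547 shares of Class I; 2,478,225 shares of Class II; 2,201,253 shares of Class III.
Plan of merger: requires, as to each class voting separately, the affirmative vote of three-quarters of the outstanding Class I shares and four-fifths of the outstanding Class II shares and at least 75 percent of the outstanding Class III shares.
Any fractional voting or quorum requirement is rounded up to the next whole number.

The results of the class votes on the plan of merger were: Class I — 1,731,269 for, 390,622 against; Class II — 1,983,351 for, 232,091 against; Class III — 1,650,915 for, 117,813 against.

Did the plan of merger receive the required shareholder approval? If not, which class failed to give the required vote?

Class I: 3/4 of 2307547 = 1730660.25, rounded up to 1730661; 1,730,661 required, 1,731,269 in favor — approved.
Class II: 4/5 of 2478225 = 1982580; 1,982,580 required, 1,983,351 in favor — approved.
Class III: 3/4 of 2201253 = 1650939.75, rounded up to 1650940; 1,650,940 required, 1,650,915 in favor — not approved.

Not approved — the Class III shares did not give the required vote.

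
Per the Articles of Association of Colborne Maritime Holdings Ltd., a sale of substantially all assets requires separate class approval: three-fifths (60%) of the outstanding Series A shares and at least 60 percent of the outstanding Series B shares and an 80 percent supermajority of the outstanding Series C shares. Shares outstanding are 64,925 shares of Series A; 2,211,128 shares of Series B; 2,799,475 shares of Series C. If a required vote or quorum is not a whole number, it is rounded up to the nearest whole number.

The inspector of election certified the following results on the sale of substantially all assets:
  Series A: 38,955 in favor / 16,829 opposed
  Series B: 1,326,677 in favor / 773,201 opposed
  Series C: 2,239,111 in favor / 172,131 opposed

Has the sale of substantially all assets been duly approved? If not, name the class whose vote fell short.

Not approved — the Series C shares did not give the required vote.

Series A: 3/5 of 64925 = 38955; 38,955 required, 38,955 in favor — approved.
Series B: 3/5 of 2211128 = 1326676.80, rounded up to 1326677; 1,326,677 required, 1,326,677 in favor — approved.
Series C: 4/5 of 2799475 = 2239580; 2,239,580 required, 2,239,111 in favor — not approved.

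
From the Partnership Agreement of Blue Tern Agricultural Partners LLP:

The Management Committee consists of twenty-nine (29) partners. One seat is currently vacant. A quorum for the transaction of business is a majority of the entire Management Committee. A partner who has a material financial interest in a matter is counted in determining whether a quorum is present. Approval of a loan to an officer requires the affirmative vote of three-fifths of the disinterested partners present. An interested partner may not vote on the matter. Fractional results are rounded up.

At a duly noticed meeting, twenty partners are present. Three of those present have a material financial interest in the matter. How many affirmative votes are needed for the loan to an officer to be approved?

11

The loan to an officer requires three-fifths of the disinterested partners present (20 − 3 = 17).
3/5 of 17 = 10.20, rounded up to 11.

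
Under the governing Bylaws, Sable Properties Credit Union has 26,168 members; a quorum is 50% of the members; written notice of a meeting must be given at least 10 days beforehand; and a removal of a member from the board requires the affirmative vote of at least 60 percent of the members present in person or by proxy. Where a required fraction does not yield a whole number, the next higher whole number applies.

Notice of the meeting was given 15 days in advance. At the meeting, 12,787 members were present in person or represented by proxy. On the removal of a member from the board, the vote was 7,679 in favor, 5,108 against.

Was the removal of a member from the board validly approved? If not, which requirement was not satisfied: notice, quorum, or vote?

Notice: 15 days given; 10 required. Satisfied.
Quorum: 50% of 26,168 = 13,084; 12,787 present. Not satisfied.
Vote: requires three-fifths of those present (12,787); 3/5 of 12787 = 7672.20, rounded up to 7673, so 7,673 needed; 7,679 in favor. Satisfied.

Invalid — quorum requirement not satisfied.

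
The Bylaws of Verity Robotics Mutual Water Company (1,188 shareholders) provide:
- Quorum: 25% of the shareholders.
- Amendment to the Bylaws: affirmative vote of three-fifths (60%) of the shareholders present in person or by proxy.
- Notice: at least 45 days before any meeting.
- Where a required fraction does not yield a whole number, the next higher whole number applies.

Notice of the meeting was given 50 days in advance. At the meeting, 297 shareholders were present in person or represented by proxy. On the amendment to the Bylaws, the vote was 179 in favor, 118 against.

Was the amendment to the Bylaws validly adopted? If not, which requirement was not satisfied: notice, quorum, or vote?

Notice: 50 days given; 45 required. Satisfied.
Quorum: 25% of 1,188 = 297; 297 present. Satisfied.
Vote: requires three-fifths of those present (297); 3/5 of 297 = 178.20, rounded up to 179, so 179 needed; 179 in favor. Satisfied.

Valid — all requirements satisfied.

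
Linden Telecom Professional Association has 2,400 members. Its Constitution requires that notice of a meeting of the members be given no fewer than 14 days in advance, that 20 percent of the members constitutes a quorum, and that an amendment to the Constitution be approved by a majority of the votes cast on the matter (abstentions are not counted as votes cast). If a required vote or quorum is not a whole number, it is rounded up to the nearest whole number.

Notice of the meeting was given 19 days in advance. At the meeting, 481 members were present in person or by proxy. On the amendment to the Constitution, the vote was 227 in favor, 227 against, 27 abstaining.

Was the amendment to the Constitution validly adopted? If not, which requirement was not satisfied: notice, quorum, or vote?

Notice: 19 days given; 14 required. Satisfied.
Quorum: 20% of 2,400 = 480; 481 present. Satisfied.
Vote: requires a majority of the votes cast (481 − 27 abstaining = 454); a majority of 454 is 228, so 228 needed; 227 in favor. Not satisfied.

Invalid — vote requirement not satisfied.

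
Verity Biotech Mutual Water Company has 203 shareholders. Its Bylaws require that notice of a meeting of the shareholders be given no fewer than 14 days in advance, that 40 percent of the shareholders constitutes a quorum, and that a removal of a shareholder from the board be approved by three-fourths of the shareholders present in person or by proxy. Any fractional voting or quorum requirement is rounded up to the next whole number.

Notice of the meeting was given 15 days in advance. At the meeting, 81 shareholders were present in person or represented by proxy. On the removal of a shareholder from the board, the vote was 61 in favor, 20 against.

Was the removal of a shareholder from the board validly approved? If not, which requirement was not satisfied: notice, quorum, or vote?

Notice: 15 days given; 14 required. Satisfied.
Quorum: 40% of 203 = 81.20, rounded up to 82; 81 present. Not satisfied.
Vote: requires three-fourths of those present (81); 3/4 of 81 = 60.75, rounded up to 61, so 61 needed; 61 in favor. Satisfied.

Invalid — quorum requirement not satisfied.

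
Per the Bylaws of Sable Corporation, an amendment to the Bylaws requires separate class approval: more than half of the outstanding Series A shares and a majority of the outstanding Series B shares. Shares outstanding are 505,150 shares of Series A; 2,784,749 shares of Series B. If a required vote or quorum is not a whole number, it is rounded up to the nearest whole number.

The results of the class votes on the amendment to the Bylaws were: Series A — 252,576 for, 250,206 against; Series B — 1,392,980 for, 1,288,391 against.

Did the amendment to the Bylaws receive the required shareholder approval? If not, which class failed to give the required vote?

Series A: a majority of 505150 is 252576; 252,576 required, 252,576 in favor — approved.
Series B: a majority of 2784749 is 1392375; 1,392,375 required, 1,392,980 in favor — approved.

Approved — every class gave the required vote.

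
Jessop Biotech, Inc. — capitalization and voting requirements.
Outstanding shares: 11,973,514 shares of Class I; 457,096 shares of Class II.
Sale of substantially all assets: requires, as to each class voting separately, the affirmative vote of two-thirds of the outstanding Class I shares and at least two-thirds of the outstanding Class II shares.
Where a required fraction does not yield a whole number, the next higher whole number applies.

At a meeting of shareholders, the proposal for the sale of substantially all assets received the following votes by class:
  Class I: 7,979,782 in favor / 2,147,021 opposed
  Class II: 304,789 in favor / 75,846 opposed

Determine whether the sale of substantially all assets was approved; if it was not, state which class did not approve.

Class I: 2/3 of 11973514 = 7982342.67, rounded up to 7982343; 7,982,343 required, 7,979,782 in favor — not approved.
Class II: 2/3 of 457096 = 304730.67, rounded up to 304731; 304,731 required, 304,789 in favor — approved.

Not approved — the Class I shares did not give the required vote.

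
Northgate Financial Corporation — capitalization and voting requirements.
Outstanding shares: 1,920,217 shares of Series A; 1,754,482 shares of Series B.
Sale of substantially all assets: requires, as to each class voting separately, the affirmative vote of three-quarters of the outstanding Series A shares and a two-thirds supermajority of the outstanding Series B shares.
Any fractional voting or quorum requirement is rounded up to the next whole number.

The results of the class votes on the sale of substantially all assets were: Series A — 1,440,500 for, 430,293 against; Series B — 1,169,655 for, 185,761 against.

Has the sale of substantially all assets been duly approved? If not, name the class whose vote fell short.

Series A: 3/4 of 1920217 = 1440162.75, rounded up to 1440163; 1,440,163 required, 1,440,500 in favor — approved.
Series B: 2/3 of 1754482 = 1169654.67, rounded up to 1169655; 1,169,655 required, 1,169,655 in favor — approved.

Approved — every class gave the required vote.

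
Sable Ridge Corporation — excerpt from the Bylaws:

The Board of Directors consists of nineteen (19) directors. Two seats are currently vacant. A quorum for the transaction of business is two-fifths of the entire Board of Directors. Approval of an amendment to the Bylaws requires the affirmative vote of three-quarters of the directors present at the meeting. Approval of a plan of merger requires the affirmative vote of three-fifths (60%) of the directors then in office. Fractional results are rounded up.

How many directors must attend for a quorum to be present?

8

2/5 of 19 = 7.60, rounded up to 8.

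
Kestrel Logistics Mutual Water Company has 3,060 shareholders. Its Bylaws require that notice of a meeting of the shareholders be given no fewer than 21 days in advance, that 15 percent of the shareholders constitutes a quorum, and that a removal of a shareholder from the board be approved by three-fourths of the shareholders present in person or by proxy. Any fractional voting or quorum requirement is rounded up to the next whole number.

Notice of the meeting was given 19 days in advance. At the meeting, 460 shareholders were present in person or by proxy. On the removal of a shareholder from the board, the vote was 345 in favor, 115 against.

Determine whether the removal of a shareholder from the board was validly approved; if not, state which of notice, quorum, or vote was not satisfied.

Notice: 19 days given; 21 required. Not satisfied.
Quorum: 15% of 3,060 = 459; 460 present. Satisfied.
Vote: requires three-fourths of those present (460); 3/4 of 460 = 345, so 345 needed; 345 in favor. Satisfied.

Invalid — notice requirement not satisfied.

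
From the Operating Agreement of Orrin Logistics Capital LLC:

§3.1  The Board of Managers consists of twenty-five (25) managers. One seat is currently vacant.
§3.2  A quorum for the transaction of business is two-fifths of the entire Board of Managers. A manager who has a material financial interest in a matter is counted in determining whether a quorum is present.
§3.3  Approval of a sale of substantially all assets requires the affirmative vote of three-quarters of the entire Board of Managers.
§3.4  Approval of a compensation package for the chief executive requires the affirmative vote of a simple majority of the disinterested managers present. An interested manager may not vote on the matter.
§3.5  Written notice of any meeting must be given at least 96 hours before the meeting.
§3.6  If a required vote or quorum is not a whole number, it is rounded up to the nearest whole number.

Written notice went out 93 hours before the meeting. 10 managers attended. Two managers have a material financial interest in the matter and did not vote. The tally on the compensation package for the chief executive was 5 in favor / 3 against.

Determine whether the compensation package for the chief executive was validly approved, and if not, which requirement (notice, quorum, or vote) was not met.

Invalid — notice requirement not satisfied.

Notice: 93 hours given; 96 required (93 < 96). Not satisfied.
Quorum: 10 present (interested managers count toward quorum); quorum is 10. Satisfied.
Vote: the compensation package for the chief executive requires a majority of the disinterested managers present (10 − 2 = 8). A majority of 8 is 5, so 5 affirmative votes are needed; 5 voted in favor. Satisfied.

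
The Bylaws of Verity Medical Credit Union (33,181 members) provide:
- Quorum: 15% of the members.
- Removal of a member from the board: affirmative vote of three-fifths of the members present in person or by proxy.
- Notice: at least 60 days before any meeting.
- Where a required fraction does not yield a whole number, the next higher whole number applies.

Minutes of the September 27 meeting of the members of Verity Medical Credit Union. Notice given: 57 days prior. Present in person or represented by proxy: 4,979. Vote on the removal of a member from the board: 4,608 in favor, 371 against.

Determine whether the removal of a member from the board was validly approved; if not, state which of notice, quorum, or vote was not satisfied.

Notice: 57 days given; 60 required. Not satisfied.
Quorum: 15% of 33,181 = 4,977.15, rounded up to 4,978; 4,979 present. Satisfied.
Vote: requires three-fifths of those present (4,979); 3/5 of 4979 = 2987.40, rounded up to 2988, so 2,988 needed; 4,608 in favor. Satisfied.

Invalid — notice requirement not satisfied.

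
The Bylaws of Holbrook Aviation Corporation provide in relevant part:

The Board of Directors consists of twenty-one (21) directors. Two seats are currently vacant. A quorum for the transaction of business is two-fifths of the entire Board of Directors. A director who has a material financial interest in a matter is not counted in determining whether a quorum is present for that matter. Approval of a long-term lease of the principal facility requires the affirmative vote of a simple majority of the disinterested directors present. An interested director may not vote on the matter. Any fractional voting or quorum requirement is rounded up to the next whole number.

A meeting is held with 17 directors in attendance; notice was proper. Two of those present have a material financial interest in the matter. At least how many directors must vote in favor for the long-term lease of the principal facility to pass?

8

The long-term lease of the principal facility requires a majority of the disinterested directors present (17 − 2 = 15).
A majority of 15 is 8.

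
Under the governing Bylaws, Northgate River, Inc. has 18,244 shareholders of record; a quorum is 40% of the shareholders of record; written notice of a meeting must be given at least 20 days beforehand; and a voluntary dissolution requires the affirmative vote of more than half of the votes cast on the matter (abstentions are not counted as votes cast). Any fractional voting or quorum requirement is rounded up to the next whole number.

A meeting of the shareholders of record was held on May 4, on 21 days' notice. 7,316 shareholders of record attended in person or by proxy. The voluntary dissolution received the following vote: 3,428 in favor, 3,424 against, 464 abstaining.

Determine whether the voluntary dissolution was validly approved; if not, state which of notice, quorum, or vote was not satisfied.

Valid — all requirements satisfied.

Notice: 21 days given; 20 required. Satisfied.
Quorum: 40% of 18,244 = 7,297.60, rounded up to 7,298; 7,316 present. Satisfied.
Vote: requires a majority of the votes cast (7,316 − 464 abstaining = 6,852); a majority of 6852 is 3427, so 3,427 needed; 3,428 in favor. Satisfied.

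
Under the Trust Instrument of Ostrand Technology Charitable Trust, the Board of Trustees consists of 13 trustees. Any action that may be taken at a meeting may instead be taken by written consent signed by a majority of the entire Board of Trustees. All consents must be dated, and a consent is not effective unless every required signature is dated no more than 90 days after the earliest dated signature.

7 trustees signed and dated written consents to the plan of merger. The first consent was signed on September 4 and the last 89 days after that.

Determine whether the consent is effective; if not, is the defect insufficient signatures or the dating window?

Effective — both the signature and dating-window requirements are satisfied.

Signatures required: a majority of 13 — a majority of 13 is 7, so 7 needed; 7 signed. Sufficient.
Dating window: the latest signature is 89 days after the earliest; the limit is 90 days. Within the window.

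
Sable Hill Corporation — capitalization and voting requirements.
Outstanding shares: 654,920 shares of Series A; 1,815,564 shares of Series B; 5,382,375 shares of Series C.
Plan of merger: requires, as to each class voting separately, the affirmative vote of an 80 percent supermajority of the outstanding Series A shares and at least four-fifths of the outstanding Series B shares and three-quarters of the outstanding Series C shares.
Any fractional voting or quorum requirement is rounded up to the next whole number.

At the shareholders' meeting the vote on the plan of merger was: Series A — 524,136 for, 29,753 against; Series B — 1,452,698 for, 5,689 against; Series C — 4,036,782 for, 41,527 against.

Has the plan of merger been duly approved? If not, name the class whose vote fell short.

Approved — every class gave the required vote.

Series A: 4/5 of 654920 = 523936; 523,936 required, 524,136 in favor — approved.
Series B: 4/5 of 1815564 = 1452451.20, rounded up to 1452452; 1,452,452 required, 1,452,698 in favor — approved.
Series C: 3/4 of 5382375 = 4036781.25, rounded up to 4036782; 4,036,782 required, 4,036,782 in favor — approved.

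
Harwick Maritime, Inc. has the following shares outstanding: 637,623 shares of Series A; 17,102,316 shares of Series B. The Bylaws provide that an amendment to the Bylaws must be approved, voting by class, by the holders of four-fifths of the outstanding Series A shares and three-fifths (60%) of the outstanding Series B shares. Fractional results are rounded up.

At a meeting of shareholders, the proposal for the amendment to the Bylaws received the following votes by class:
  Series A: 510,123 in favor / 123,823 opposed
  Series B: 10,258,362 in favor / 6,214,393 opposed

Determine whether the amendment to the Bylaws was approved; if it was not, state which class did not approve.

Not approved — the Series B shares did not give the required vote.

Series A: 4/5 of 637623 = 510098.40, rounded up to 510099; 510,099 required, 510,123 in favor — approved.
Series B: 3/5 of 17102316 = 10261389.60, rounded up to 10261390; 10,261,390 required, 10,258,362 in favor — not approved.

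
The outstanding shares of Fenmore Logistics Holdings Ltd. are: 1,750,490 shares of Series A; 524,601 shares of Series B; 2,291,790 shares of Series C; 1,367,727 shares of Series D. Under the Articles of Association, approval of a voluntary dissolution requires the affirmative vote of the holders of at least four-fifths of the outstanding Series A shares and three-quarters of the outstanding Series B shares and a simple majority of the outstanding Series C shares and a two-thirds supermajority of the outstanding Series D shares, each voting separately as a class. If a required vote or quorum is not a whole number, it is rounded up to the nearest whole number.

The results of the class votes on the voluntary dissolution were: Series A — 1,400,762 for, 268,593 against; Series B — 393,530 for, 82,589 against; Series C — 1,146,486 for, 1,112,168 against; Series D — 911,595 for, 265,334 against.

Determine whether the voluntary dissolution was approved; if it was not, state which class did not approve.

Series A: 4/5 of 1750490 = 1400392; 1,400,392 required, 1,400,762 in favor — approved.
Series B: 3/4 of 524601 = 393450.75, rounded up to 393451; 393,451 required, 393,530 in favor — approved.
Series C: a majority of 2291790 is 1145896; 1,145,896 required, 1,146,486 in favor — approved.
Series D: 2/3 of 1367727 = 911818; 911,818 required, 911,595 in favor — not approved.

Not approved — the Series D shares did not give the required vote.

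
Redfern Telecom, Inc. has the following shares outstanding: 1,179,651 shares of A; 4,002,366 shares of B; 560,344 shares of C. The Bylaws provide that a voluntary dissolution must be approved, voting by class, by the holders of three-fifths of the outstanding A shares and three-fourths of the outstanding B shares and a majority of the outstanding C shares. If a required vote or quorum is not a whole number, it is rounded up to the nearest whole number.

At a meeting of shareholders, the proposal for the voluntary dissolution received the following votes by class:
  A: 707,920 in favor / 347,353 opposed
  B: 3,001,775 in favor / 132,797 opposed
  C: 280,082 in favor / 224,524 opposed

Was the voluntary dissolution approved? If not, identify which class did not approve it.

A: 3/5 of 1179651 = 707790.60, rounded up to 707791; 707,791 required, 707,920 in favor — approved.
B: 3/4 of 4002366 = 3001774.50, rounded up to 3001775; 3,001,775 required, 3,001,775 in favor — approved.
C: a majority of 560344 is 280173; 280,173 required, 280,082 in favor — not approved.

Not approved — the C shares did not give the required vote.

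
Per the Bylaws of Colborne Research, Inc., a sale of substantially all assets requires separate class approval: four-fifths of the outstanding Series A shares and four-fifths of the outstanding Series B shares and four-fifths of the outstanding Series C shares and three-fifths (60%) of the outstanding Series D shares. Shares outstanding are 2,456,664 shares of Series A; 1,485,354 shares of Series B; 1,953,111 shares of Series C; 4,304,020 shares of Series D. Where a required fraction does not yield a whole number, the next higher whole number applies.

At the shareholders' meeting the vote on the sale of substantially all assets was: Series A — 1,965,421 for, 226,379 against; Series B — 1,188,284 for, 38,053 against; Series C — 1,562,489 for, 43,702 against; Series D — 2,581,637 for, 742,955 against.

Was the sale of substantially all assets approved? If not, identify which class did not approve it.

Series A: 4/5 of 2456664 = 1965331.20, rounded up to 1965332; 1,965,332 required, 1,965,421 in favor — approved.
Series B: 4/5 of 1485354 = 1188283.20, rounded up to 1188284; 1,188,284 required, 1,188,284 in favor — approved.
Series C: 4/5 of 1953111 = 1562488.80, rounded up to 1562489; 1,562,489 required, 1,562,489 in favor — approved.
Series D: 3/5 of 4304020 = 2582412; 2,582,412 required, 2,581,637 in favor — not approved.

Not approved — the Series D shares did not give the required vote.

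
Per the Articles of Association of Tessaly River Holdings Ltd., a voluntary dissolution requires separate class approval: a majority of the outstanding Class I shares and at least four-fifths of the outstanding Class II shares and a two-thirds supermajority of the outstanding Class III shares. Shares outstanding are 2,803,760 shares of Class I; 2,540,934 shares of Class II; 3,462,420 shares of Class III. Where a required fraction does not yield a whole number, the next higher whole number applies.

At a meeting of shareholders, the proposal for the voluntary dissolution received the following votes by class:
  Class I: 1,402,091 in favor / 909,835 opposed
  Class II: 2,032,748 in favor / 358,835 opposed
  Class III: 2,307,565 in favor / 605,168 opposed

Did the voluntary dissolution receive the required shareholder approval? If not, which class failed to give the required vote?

Class I: a majority of 2803760 is 1401881; 1,401,881 required, 1,402,091 in favor — approved.
Class II: 4/5 of 2540934 = 2032747.20, rounded up to 2032748; 2,032,748 required, 2,032,748 in favor — approved.
Class III: 2/3 of 3462420 = 2308280; 2,308,280 required, 2,307,565 in favor — not approved.

Not approved — the Class III shares did not give the required vote.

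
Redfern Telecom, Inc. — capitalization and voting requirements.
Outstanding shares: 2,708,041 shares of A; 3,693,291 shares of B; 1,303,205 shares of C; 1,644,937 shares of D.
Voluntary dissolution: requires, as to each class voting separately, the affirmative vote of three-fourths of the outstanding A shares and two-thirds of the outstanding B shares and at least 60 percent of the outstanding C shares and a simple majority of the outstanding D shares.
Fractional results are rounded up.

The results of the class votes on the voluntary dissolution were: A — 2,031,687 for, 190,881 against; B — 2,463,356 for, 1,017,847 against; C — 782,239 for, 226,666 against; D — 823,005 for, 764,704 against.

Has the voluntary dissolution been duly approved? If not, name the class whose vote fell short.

A: 3/4 of 2708041 = 2031030.75, rounded up to 2031031; 2,031,031 required, 2,031,687 in favor — approved.
B: 2/3 of 3693291 = 2462194; 2,462,194 required, 2,463,356 in favor — approved.
C: 3/5 of 1303205 = 781923; 781,923 required, 782,239 in favor — approved.
D: a majority of 1644937 is 822469; 822,469 required, 823,005 in favor — approved.

Approved — every class gave the required vote.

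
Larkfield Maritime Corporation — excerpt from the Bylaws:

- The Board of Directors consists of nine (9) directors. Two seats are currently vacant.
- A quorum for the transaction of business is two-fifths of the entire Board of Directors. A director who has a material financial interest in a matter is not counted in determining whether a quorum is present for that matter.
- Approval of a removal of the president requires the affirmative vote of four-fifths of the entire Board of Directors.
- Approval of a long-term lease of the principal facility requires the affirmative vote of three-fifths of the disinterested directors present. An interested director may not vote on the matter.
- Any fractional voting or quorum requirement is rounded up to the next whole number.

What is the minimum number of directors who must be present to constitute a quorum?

2/5 of 9 = 3.60, rounded up to 4.

4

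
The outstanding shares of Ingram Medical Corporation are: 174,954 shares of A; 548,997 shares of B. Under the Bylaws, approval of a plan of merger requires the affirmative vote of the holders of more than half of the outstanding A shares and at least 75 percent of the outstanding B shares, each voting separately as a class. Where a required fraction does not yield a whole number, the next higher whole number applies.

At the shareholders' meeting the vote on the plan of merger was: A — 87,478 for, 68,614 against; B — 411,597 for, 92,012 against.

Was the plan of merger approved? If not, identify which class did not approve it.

A: a majority of 174954 is 87478; 87,478 required, 87,478 in favor — approved.
B: 3/4 of 548997 = 411747.75, rounded up to 411748; 411,748 required, 411,597 in favor — not approved.

Not approved — the B shares did not give the required vote.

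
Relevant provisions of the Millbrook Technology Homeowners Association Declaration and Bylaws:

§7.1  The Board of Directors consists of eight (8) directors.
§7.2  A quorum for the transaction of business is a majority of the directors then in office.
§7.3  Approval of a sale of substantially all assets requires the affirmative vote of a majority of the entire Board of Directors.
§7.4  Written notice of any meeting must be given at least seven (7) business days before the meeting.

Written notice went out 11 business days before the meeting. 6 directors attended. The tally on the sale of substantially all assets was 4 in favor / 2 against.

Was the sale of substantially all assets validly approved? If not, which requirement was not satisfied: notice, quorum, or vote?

Invalid — vote requirement not satisfied.

Notice: 11 business days given; 7 required (11 ≥ 7). Satisfied.
Quorum: 6 present; quorum is 5. Satisfied.
Vote: the sale of substantially all assets requires a majority of the entire Board of Directors (8). A majority of 8 is 5, so 5 affirmative votes are needed; 4 voted in favor. Not satisfied.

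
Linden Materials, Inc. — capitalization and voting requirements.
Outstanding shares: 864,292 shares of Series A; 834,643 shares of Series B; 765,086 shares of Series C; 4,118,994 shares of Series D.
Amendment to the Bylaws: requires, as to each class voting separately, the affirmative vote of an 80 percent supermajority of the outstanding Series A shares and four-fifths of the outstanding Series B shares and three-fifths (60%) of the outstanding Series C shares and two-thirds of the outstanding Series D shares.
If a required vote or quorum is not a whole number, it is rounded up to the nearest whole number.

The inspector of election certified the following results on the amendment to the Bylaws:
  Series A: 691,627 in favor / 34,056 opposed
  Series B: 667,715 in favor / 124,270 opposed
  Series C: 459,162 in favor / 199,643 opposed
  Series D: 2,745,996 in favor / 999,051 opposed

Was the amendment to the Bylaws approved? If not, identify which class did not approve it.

Series A: 4/5 of 864292 = 691433.60, rounded up to 691434; 691,434 required, 691,627 in favor — approved.
Series B: 4/5 of 834643 = 667714.40, rounded up to 667715; 667,715 required, 667,715 in favor — approved.
Series C: 3/5 of 765086 = 459051.60, rounded up to 459052; 459,052 required, 459,162 in favor — approved.
Series D: 2/3 of 4118994 = 2745996; 2,745,996 required, 2,745,996 in favor — approved.

Approved — every class gave the required vote.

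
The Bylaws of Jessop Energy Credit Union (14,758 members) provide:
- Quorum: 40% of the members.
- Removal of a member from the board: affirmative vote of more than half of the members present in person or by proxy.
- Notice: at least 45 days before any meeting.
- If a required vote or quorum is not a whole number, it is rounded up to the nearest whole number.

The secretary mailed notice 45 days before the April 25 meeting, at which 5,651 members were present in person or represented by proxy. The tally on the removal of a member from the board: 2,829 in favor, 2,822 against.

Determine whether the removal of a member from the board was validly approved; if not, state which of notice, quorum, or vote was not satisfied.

Invalid — quorum requirement not satisfied.

Notice: 45 days given; 45 required. Satisfied.
Quorum: 40% of 14,758 = 5,903.20, rounded up to 5,904; 5,651 present. Not satisfied.
Vote: requires a majority of those present (5,651); a majority of 5651 is 2826, so 2,826 needed; 2,829 in favor. Satisfied.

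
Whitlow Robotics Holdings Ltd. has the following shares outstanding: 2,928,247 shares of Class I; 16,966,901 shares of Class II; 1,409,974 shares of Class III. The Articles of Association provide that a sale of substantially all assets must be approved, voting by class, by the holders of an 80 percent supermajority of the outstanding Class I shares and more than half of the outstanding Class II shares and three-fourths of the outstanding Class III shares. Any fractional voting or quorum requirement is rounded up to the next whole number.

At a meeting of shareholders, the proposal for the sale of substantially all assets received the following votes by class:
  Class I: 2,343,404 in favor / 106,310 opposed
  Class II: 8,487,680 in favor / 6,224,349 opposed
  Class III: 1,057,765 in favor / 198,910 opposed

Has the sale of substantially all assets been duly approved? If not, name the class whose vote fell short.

Approved — every class gave the required vote.

Class I: 4/5 of 2928247 = 2342597.60, rounded up to 2342598; 2,342,598 required, 2,343,404 in favor — approved.
Class II: a majority of 16966901 is 8483451; 8,483,451 required, 8,487,680 in favor — approved.
Class III: 3/4 of 1409974 = 1057480.50, rounded up to 1057481; 1,057,481 required, 1,057,765 in favor — approved.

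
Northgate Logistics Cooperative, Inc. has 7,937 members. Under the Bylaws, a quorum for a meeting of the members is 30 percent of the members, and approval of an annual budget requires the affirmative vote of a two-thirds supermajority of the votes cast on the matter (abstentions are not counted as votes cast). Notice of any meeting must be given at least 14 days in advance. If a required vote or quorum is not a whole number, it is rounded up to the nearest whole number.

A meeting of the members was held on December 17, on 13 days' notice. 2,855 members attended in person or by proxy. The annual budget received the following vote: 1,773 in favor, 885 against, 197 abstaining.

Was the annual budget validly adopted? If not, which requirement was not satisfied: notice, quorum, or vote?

Notice: 13 days given; 14 required. Not satisfied.
Quorum: 30% of 7,937 = 2,381.10, rounded up to 2,382; 2,855 present. Satisfied.
Vote: requires two-thirds of the votes cast (2,855 − 197 abstaining = 2,658); 2/3 of 2658 = 1772, so 1,772 needed; 1,773 in favor. Satisfied.

Invalid — notice requirement not satisfied.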